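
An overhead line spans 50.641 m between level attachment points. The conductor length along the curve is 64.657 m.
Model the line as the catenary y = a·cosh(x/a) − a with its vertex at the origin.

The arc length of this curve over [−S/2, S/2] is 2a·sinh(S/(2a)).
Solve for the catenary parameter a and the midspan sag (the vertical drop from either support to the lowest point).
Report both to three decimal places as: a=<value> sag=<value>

a=20.417 sag=17.819

seed: a₀ = √(S³/(24(L−S))) = √(50.641³/(24·14.016)) = 19.648787
iter 1: u=1.288655  f(a)=+1.211e+00  f'(a)=-1.678e+00  a ← 19.648787 − (+1.211e+00/-1.678e+00) = 20.370372
iter 2: u=1.243006  f(a)=+6.990e-02  f'(a)=-1.489e+00  a ← 20.370372 − (+6.990e-02/-1.489e+00) = 20.417302
iter 3: u=1.240149  f(a)=+2.645e-04  f'(a)=-1.478e+00  a ← 20.417302 − (+2.645e-04/-1.478e+00) = 20.417481
iter 4: u=1.240138  f(a)=+3.819e-09  f'(a)=-1.478e+00  a ← 20.417481 − (+3.819e-09/-1.478e+00) = 20.417481
iter 5: u=1.240138  f(a)=+0.000e+00  f'(a)=-1.478e+00  a ← 20.417481 − (+0.000e+00/-1.478e+00) = 20.417481
converged: |Δa| < 1e-12 after 5 iterations
sag = a·(cosh(S/(2a)) − 1) = 20.417481·(cosh(1.240138) − 1) = 17.818699
T_max/T_min = cosh(S/(2a)) = 1.872718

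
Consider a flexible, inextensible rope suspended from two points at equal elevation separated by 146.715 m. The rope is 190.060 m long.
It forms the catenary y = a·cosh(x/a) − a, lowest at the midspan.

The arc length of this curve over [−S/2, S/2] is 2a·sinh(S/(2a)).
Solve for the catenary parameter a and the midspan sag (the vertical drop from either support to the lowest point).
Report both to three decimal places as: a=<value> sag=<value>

seed: a₀ = √(S³/(24(L−S))) = √(146.715³/(24·43.345)) = 55.098104
iter 1: u=1.331398  f(a)=+4.008e+00  f'(a)=-1.871e+00  a ← 55.098104 − (+4.008e+00/-1.871e+00) = 57.240771
iter 2: u=1.281560  f(a)=+2.457e-01  f'(a)=-1.648e+00  a ← 57.240771 − (+2.457e-01/-1.648e+00) = 57.389866
iter 3: u=1.278231  f(a)=+1.056e-03  f'(a)=-1.633e+00  a ← 57.389866 − (+1.056e-03/-1.633e+00) = 57.390513
iter 4: u=1.278216  f(a)=+1.971e-08  f'(a)=-1.633e+00  a ← 57.390513 − (+1.971e-08/-1.633e+00) = 57.390513
iter 5: u=1.278216  f(a)=-2.842e-14  f'(a)=-1.633e+00  a ← 57.390513 − (-2.842e-14/-1.633e+00) = 57.390513
converged: |Δa| < 1e-12 after 5 iterations
sag = a·(cosh(S/(2a)) − 1) = 57.390513·(cosh(1.278216) − 1) = 53.624675
T_max/T_min = cosh(S/(2a)) = 1.934382

a=57.391 sag=53.625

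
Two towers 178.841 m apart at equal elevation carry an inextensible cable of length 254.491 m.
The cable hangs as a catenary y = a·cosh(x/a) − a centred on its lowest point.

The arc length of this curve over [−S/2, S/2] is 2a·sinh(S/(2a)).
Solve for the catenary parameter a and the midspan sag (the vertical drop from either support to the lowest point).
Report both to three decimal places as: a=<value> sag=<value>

seed: a₀ = √(S³/(24(L−S))) = √(178.841³/(24·75.650)) = 56.129419
iter 1: u=1.593113  f(a)=+1.020e+01  f'(a)=-3.445e+00  a ← 56.129419 − (+1.020e+01/-3.445e+00) = 59.090796
iter 2: u=1.513273  f(a)=+8.629e-01  f'(a)=-2.884e+00  a ← 59.090796 − (+8.629e-01/-2.884e+00) = 59.389961
iter 3: u=1.505650  f(a)=+7.436e-03  f'(a)=-2.835e+00  a ← 59.389961 − (+7.436e-03/-2.835e+00) = 59.392584
iter 4: u=1.505584  f(a)=+5.626e-07  f'(a)=-2.835e+00  a ← 59.392584 − (+5.626e-07/-2.835e+00) = 59.392584
iter 5: u=1.505584  f(a)=+5.684e-14  f'(a)=-2.835e+00  a ← 59.392584 − (+5.684e-14/-2.835e+00) = 59.392584
converged: |Δa| < 1e-12 after 5 iterations
sag = a·(cosh(S/(2a)) − 1) = 59.392584·(cosh(1.505584) − 1) = 81.031404
T_max/T_min = cosh(S/(2a)) = 2.364335

a=59.393 sag=81.031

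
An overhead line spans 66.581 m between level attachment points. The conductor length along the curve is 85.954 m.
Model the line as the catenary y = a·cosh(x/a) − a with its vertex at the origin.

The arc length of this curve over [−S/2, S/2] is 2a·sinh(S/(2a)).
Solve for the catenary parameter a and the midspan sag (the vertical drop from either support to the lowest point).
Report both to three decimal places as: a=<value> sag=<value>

a=26.229 sag=24.120

seed: a₀ = √(S³/(24(L−S))) = √(66.581³/(24·19.373)) = 25.195409
iter 1: u=1.321292  f(a)=+1.763e+00  f'(a)=-1.824e+00  a ← 25.195409 − (+1.763e+00/-1.824e+00) = 26.162244
iter 2: u=1.272463  f(a)=+1.066e-01  f'(a)=-1.609e+00  a ← 26.162244 − (+1.066e-01/-1.609e+00) = 26.228467
iter 3: u=1.269251  f(a)=+4.447e-04  f'(a)=-1.596e+00  a ← 26.228467 − (+4.447e-04/-1.596e+00) = 26.228745
iter 4: u=1.269237  f(a)=+7.816e-09  f'(a)=-1.596e+00  a ← 26.228745 − (+7.816e-09/-1.596e+00) = 26.228745
iter 5: u=1.269237  f(a)=+2.842e-14  f'(a)=-1.596e+00  a ← 26.228745 − (+2.842e-14/-1.596e+00) = 26.228745
converged: |Δa| < 1e-12 after 5 iterations
sag = a·(cosh(S/(2a)) − 1) = 26.228745·(cosh(1.269237) − 1) = 24.119736
T_max/T_min = cosh(S/(2a)) = 1.919592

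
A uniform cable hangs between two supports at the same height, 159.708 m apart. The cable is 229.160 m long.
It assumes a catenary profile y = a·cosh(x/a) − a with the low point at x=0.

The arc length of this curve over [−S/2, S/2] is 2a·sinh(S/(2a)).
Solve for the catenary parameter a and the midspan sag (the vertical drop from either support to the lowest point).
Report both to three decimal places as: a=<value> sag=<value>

a=52.384 sag=73.603

seed: a₀ = √(S³/(24(L−S))) = √(159.708³/(24·69.452)) = 49.435850
iter 1: u=1.615305  f(a)=+9.645e+00  f'(a)=-3.615e+00  a ← 49.435850 − (+9.645e+00/-3.615e+00) = 52.104041
iter 2: u=1.532587  f(a)=+8.359e-01  f'(a)=-3.013e+00  a ← 52.104041 − (+8.359e-01/-3.013e+00) = 52.381466
iter 3: u=1.524471  f(a)=+7.594e-03  f'(a)=-2.958e+00  a ← 52.381466 − (+7.594e-03/-2.958e+00) = 52.384033
iter 4: u=1.524396  f(a)=+6.395e-07  f'(a)=-2.958e+00  a ← 52.384033 − (+6.395e-07/-2.958e+00) = 52.384033
iter 5: u=1.524396  f(a)=+5.684e-14  f'(a)=-2.958e+00  a ← 52.384033 − (+5.684e-14/-2.958e+00) = 52.384033
converged: |Δa| < 1e-12 after 5 iterations
sag = a·(cosh(S/(2a)) − 1) = 52.384033·(cosh(1.524396) − 1) = 73.602725
T_max/T_min = cosh(S/(2a)) = 2.405060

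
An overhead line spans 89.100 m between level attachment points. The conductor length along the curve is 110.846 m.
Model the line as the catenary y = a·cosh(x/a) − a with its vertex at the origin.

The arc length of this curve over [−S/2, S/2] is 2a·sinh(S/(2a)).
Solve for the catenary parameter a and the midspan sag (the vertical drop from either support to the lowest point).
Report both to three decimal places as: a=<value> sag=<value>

a=38.093 sag=29.159

seed: a₀ = √(S³/(24(L−S))) = √(89.100³/(24·21.746)) = 36.814698
iter 1: u=1.210115  f(a)=+1.649e+00  f'(a)=-1.364e+00  a ← 36.814698 − (+1.649e+00/-1.364e+00) = 38.023843
iter 2: u=1.171633  f(a)=+8.472e-02  f'(a)=-1.227e+00  a ← 38.023843 − (+8.472e-02/-1.227e+00) = 38.092899
iter 3: u=1.169509  f(a)=+2.505e-04  f'(a)=-1.220e+00  a ← 38.092899 − (+2.505e-04/-1.220e+00) = 38.093105
iter 4: u=1.169503  f(a)=+2.203e-09  f'(a)=-1.220e+00  a ← 38.093105 − (+2.203e-09/-1.220e+00) = 38.093105
iter 5: u=1.169503  f(a)=+1.421e-14  f'(a)=-1.220e+00  a ← 38.093105 − (+1.421e-14/-1.220e+00) = 38.093105
converged: |Δa| < 1e-12 after 5 iterations
sag = a·(cosh(S/(2a)) − 1) = 38.093105·(cosh(1.169503) − 1) = 29.158613
T_max/T_min = cosh(S/(2a)) = 1.765456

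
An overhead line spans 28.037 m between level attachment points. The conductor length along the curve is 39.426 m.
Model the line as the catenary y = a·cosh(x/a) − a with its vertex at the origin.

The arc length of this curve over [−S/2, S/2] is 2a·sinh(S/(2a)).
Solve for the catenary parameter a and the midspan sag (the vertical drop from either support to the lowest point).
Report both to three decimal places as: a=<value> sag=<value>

a=9.482 sag=12.393

seed: a₀ = √(S³/(24(L−S))) = √(28.037³/(24·11.389)) = 8.979433
iter 1: u=1.561179  f(a)=+1.471e+00  f'(a)=-3.211e+00  a ← 8.979433 − (+1.471e+00/-3.211e+00) = 9.437582
iter 2: u=1.485391  f(a)=+1.201e-01  f'(a)=-2.707e+00  a ← 9.437582 − (+1.201e-01/-2.707e+00) = 9.481955
iter 3: u=1.478440  f(a)=+9.574e-04  f'(a)=-2.664e+00  a ← 9.481955 − (+9.574e-04/-2.664e+00) = 9.482314
iter 4: u=1.478384  f(a)=+6.192e-08  f'(a)=-2.663e+00  a ← 9.482314 − (+6.192e-08/-2.663e+00) = 9.482314
iter 5: u=1.478384  f(a)=+0.000e+00  f'(a)=-2.663e+00  a ← 9.482314 − (+0.000e+00/-2.663e+00) = 9.482314
converged: |Δa| < 1e-12 after 5 iterations
sag = a·(cosh(S/(2a)) − 1) = 9.482314·(cosh(1.478384) − 1) = 12.392709
T_max/T_min = cosh(S/(2a)) = 2.306929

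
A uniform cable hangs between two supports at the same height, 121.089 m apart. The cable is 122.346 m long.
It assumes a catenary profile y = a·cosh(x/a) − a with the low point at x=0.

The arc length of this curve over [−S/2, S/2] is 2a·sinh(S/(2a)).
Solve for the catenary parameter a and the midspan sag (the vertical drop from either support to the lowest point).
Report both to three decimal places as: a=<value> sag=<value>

a=242.973 sag=7.582

seed: a₀ = √(S³/(24(L−S))) = √(121.089³/(24·1.257)) = 242.596080
iter 1: u=0.249569  f(a)=+3.920e-03  f'(a)=-1.043e-02  a ← 242.596080 − (+3.920e-03/-1.043e-02) = 242.972045
iter 2: u=0.249183  f(a)=+9.132e-06  f'(a)=-1.038e-02  a ← 242.972045 − (+9.132e-06/-1.038e-02) = 242.972925
iter 3: u=0.249182  f(a)=+4.979e-11  f'(a)=-1.038e-02  a ← 242.972925 − (+4.979e-11/-1.038e-02) = 242.972925
iter 4: u=0.249182  f(a)=-1.421e-14  f'(a)=-1.038e-02  a ← 242.972925 − (-1.421e-14/-1.038e-02) = 242.972925
converged: |Δa| < 1e-12 after 4 iterations
sag = a·(cosh(S/(2a)) − 1) = 242.972925·(cosh(0.249182) − 1) = 7.582415
T_max/T_min = cosh(S/(2a)) = 1.031207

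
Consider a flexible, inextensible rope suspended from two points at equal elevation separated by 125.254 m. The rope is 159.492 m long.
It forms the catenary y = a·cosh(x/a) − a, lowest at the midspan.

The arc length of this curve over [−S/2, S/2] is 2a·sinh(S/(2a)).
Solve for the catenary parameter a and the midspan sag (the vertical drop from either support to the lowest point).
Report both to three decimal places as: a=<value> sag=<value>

seed: a₀ = √(S³/(24(L−S))) = √(125.254³/(24·34.238)) = 48.902109
iter 1: u=1.280661  f(a)=+2.920e+00  f'(a)=-1.644e+00  a ← 48.902109 − (+2.920e+00/-1.644e+00) = 50.678397
iter 2: u=1.235773  f(a)=+1.666e-01  f'(a)=-1.461e+00  a ← 50.678397 − (+1.666e-01/-1.461e+00) = 50.792445
iter 3: u=1.232998  f(a)=+6.153e-04  f'(a)=-1.450e+00  a ← 50.792445 − (+6.153e-04/-1.450e+00) = 50.792870
iter 4: u=1.232988  f(a)=+8.460e-09  f'(a)=-1.450e+00  a ← 50.792870 − (+8.460e-09/-1.450e+00) = 50.792870
iter 5: u=1.232988  f(a)=+2.842e-14  f'(a)=-1.450e+00  a ← 50.792870 − (+2.842e-14/-1.450e+00) = 50.792870
converged: |Δa| < 1e-12 after 5 iterations
sag = a·(cosh(S/(2a)) − 1) = 50.792870·(cosh(1.232988) − 1) = 43.755214
T_max/T_min = cosh(S/(2a)) = 1.861444

a=50.793 sag=43.755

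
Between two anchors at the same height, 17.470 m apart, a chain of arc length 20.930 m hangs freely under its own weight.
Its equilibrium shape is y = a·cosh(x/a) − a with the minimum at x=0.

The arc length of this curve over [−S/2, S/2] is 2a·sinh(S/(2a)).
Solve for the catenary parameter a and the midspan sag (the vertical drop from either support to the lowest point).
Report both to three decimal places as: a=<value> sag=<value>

a=8.241 sag=5.079

seed: a₀ = √(S³/(24(L−S))) = √(17.470³/(24·3.460)) = 8.013010
iter 1: u=1.090102  f(a)=+2.115e-01  f'(a)=-9.707e-01  a ← 8.013010 − (+2.115e-01/-9.707e-01) = 8.230894
iter 2: u=1.061246  f(a)=+8.933e-03  f'(a)=-8.902e-01  a ← 8.230894 − (+8.933e-03/-8.902e-01) = 8.240928
iter 3: u=1.059953  f(a)=+1.749e-05  f'(a)=-8.868e-01  a ← 8.240928 − (+1.749e-05/-8.868e-01) = 8.240948
iter 4: u=1.059951  f(a)=+6.737e-11  f'(a)=-8.867e-01  a ← 8.240948 − (+6.737e-11/-8.867e-01) = 8.240948
iter 5: u=1.059951  f(a)=+3.553e-15  f'(a)=-8.867e-01  a ← 8.240948 − (+3.553e-15/-8.867e-01) = 8.240948
converged: |Δa| < 1e-12 after 5 iterations
sag = a·(cosh(S/(2a)) − 1) = 8.240948·(cosh(1.059951) − 1) = 5.079317
T_max/T_min = cosh(S/(2a)) = 1.616351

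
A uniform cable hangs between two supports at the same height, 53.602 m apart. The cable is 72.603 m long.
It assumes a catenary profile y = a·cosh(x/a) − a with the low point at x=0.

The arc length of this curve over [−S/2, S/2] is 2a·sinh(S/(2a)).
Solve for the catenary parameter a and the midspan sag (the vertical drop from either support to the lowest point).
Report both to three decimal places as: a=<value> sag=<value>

seed: a₀ = √(S³/(24(L−S))) = √(53.602³/(24·19.001)) = 18.377128
iter 1: u=1.458389  f(a)=+2.126e+00  f'(a)=-2.542e+00  a ← 18.377128 − (+2.126e+00/-2.542e+00) = 19.213348
iter 2: u=1.394916  f(a)=+1.537e-01  f'(a)=-2.187e+00  a ← 19.213348 − (+1.537e-01/-2.187e+00) = 19.283642
iter 3: u=1.389831  f(a)=+9.422e-04  f'(a)=-2.160e+00  a ← 19.283642 − (+9.422e-04/-2.160e+00) = 19.284078
iter 4: u=1.389799  f(a)=+3.587e-08  f'(a)=-2.160e+00  a ← 19.284078 − (+3.587e-08/-2.160e+00) = 19.284078
iter 5: u=1.389799  f(a)=+0.000e+00  f'(a)=-2.160e+00  a ← 19.284078 − (+0.000e+00/-2.160e+00) = 19.284078
converged: |Δa| < 1e-12 after 5 iterations
sag = a·(cosh(S/(2a)) − 1) = 19.284078·(cosh(1.389799) − 1) = 21.821573
T_max/T_min = cosh(S/(2a)) = 2.131585

a=19.284 sag=21.822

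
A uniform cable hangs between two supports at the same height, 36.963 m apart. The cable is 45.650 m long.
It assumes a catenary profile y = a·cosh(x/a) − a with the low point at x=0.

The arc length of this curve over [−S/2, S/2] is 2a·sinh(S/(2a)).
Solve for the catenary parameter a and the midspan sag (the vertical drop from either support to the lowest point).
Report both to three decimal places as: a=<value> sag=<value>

seed: a₀ = √(S³/(24(L−S))) = √(36.963³/(24·8.687)) = 15.563608
iter 1: u=1.187482  f(a)=+6.335e-01  f'(a)=-1.282e+00  a ← 15.563608 − (+6.335e-01/-1.282e+00) = 16.057771
iter 2: u=1.150938  f(a)=+3.142e-02  f'(a)=-1.158e+00  a ← 16.057771 − (+3.142e-02/-1.158e+00) = 16.084915
iter 3: u=1.148996  f(a)=+8.624e-05  f'(a)=-1.151e+00  a ← 16.084915 − (+8.624e-05/-1.151e+00) = 16.084989
iter 4: u=1.148990  f(a)=+6.536e-10  f'(a)=-1.151e+00  a ← 16.084989 − (+6.536e-10/-1.151e+00) = 16.084989
iter 5: u=1.148990  f(a)=+0.000e+00  f'(a)=-1.151e+00  a ← 16.084989 − (+0.000e+00/-1.151e+00) = 16.084989
converged: |Δa| < 1e-12 after 5 iterations
sag = a·(cosh(S/(2a)) − 1) = 16.084989·(cosh(1.148990) − 1) = 11.838254
T_max/T_min = cosh(S/(2a)) = 1.735981

a=16.085 sag=11.838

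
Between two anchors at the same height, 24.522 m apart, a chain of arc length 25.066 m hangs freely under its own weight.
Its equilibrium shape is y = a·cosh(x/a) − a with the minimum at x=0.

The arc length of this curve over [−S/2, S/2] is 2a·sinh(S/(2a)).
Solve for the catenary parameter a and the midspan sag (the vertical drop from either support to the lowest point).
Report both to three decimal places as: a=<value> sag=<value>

seed: a₀ = √(S³/(24(L−S))) = √(24.522³/(24·0.544)) = 33.606924
iter 1: u=0.364836  f(a)=+3.632e-03  f'(a)=-3.281e-02  a ← 33.606924 − (+3.632e-03/-3.281e-02) = 33.717630
iter 2: u=0.363638  f(a)=+1.802e-05  f'(a)=-3.248e-02  a ← 33.717630 − (+1.802e-05/-3.248e-02) = 33.718184
iter 3: u=0.363632  f(a)=+4.489e-10  f'(a)=-3.248e-02  a ← 33.718184 − (+4.489e-10/-3.248e-02) = 33.718184
iter 4: u=0.363632  f(a)=+0.000e+00  f'(a)=-3.248e-02  a ← 33.718184 − (+0.000e+00/-3.248e-02) = 33.718184
converged: |Δa| < 1e-12 after 4 iterations
sag = a·(cosh(S/(2a)) − 1) = 33.718184·(cosh(0.363632) − 1) = 2.253917
T_max/T_min = cosh(S/(2a)) = 1.066846

a=33.718 sag=2.254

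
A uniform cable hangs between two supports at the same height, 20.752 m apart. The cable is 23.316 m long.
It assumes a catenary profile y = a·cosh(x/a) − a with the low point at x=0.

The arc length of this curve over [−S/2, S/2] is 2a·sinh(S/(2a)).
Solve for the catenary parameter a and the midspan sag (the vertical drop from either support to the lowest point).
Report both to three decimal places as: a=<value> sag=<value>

seed: a₀ = √(S³/(24(L−S))) = √(20.752³/(24·2.564)) = 12.051062
iter 1: u=0.861003  f(a)=+9.673e-02  f'(a)=-4.579e-01  a ← 12.051062 − (+9.673e-02/-4.579e-01) = 12.262308
iter 2: u=0.846170  f(a)=+2.602e-03  f'(a)=-4.336e-01  a ← 12.262308 − (+2.602e-03/-4.336e-01) = 12.268310
iter 3: u=0.845756  f(a)=+1.998e-06  f'(a)=-4.329e-01  a ← 12.268310 − (+1.998e-06/-4.329e-01) = 12.268314
iter 4: u=0.845756  f(a)=+1.176e-12  f'(a)=-4.329e-01  a ← 12.268314 − (+1.176e-12/-4.329e-01) = 12.268314
converged: |Δa| < 1e-12 after 4 iterations
sag = a·(cosh(S/(2a)) − 1) = 12.268314·(cosh(0.845756) − 1) = 4.655648
T_max/T_min = cosh(S/(2a)) = 1.379486

a=12.268 sag=4.656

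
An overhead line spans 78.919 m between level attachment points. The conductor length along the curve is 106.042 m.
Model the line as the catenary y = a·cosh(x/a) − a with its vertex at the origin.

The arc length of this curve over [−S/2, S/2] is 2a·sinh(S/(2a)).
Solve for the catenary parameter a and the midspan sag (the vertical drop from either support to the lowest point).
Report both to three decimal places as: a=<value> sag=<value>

a=28.796 sag=31.540

seed: a₀ = √(S³/(24(L−S))) = √(78.919³/(24·27.123)) = 27.478807
iter 1: u=1.435998  f(a)=+2.938e+00  f'(a)=-2.412e+00  a ← 27.478807 − (+2.938e+00/-2.412e+00) = 28.696637
iter 2: u=1.375057  f(a)=+2.066e-01  f'(a)=-2.084e+00  a ← 28.696637 − (+2.066e-01/-2.084e+00) = 28.795771
iter 3: u=1.370323  f(a)=+1.192e-03  f'(a)=-2.060e+00  a ← 28.795771 − (+1.192e-03/-2.060e+00) = 28.796350
iter 4: u=1.370295  f(a)=+4.024e-08  f'(a)=-2.060e+00  a ← 28.796350 − (+4.024e-08/-2.060e+00) = 28.796350
iter 5: u=1.370295  f(a)=+1.421e-14  f'(a)=-2.060e+00  a ← 28.796350 − (+1.421e-14/-2.060e+00) = 28.796350
converged: |Δa| < 1e-12 after 5 iterations
sag = a·(cosh(S/(2a)) − 1) = 28.796350·(cosh(1.370295) − 1) = 31.539843
T_max/T_min = cosh(S/(2a)) = 2.095272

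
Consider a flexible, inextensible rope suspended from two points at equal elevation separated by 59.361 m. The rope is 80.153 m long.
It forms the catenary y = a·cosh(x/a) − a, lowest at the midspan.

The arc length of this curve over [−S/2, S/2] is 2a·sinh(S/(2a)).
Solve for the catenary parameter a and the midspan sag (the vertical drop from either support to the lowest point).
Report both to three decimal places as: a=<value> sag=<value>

seed: a₀ = √(S³/(24(L−S))) = √(59.361³/(24·20.792)) = 20.473781
iter 1: u=1.449683  f(a)=+2.297e+00  f'(a)=-2.491e+00  a ← 20.473781 − (+2.297e+00/-2.491e+00) = 21.395961
iter 2: u=1.387201  f(a)=+1.643e-01  f'(a)=-2.146e+00  a ← 21.395961 − (+1.643e-01/-2.146e+00) = 21.472522
iter 3: u=1.382255  f(a)=+9.841e-04  f'(a)=-2.121e+00  a ← 21.472522 − (+9.841e-04/-2.121e+00) = 21.472986
iter 4: u=1.382225  f(a)=+3.576e-08  f'(a)=-2.121e+00  a ← 21.472986 − (+3.576e-08/-2.121e+00) = 21.472986
iter 5: u=1.382225  f(a)=+0.000e+00  f'(a)=-2.121e+00  a ← 21.472986 − (+0.000e+00/-2.121e+00) = 21.472986
converged: |Δa| < 1e-12 after 5 iterations
sag = a·(cosh(S/(2a)) − 1) = 21.472986·(cosh(1.382225) − 1) = 23.993650
T_max/T_min = cosh(S/(2a)) = 2.117388

a=21.473 sag=23.994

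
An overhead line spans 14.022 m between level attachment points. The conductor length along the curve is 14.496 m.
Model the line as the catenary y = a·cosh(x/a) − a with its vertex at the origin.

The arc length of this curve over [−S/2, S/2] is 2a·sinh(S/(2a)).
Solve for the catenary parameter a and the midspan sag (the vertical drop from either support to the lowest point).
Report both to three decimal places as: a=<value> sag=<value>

seed: a₀ = √(S³/(24(L−S))) = √(14.022³/(24·0.474)) = 15.567546
iter 1: u=0.450360  f(a)=+4.830e-03  f'(a)=-6.214e-02  a ← 15.567546 − (+4.830e-03/-6.214e-02) = 15.645277
iter 2: u=0.448122  f(a)=+3.642e-05  f'(a)=-6.121e-02  a ← 15.645277 − (+3.642e-05/-6.121e-02) = 15.645872
iter 3: u=0.448105  f(a)=+2.105e-09  f'(a)=-6.120e-02  a ← 15.645872 − (+2.105e-09/-6.120e-02) = 15.645872
iter 4: u=0.448105  f(a)=+3.553e-15  f'(a)=-6.120e-02  a ← 15.645872 − (+3.553e-15/-6.120e-02) = 15.645872
converged: |Δa| < 1e-12 after 4 iterations
sag = a·(cosh(S/(2a)) − 1) = 15.645872·(cosh(0.448105) − 1) = 1.597295
T_max/T_min = cosh(S/(2a)) = 1.102091

a=15.646 sag=1.597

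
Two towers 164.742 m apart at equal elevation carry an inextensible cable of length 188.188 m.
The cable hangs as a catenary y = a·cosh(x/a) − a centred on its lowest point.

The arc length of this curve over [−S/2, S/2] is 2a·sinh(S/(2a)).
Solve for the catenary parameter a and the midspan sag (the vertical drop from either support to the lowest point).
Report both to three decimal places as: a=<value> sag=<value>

a=90.982 sag=39.905

seed: a₀ = √(S³/(24(L−S))) = √(164.742³/(24·23.446)) = 89.138742
iter 1: u=0.924076  f(a)=+1.022e+00  f'(a)=-5.724e-01  a ← 89.138742 − (+1.022e+00/-5.724e-01) = 90.923679
iter 2: u=0.905936  f(a)=+3.149e-02  f'(a)=-5.376e-01  a ← 90.923679 − (+3.149e-02/-5.376e-01) = 90.982264
iter 3: u=0.905352  f(a)=+3.204e-05  f'(a)=-5.365e-01  a ← 90.982264 − (+3.204e-05/-5.365e-01) = 90.982324
iter 4: u=0.905352  f(a)=+3.325e-11  f'(a)=-5.365e-01  a ← 90.982324 − (+3.325e-11/-5.365e-01) = 90.982324
converged: |Δa| < 1e-12 after 4 iterations
sag = a·(cosh(S/(2a)) − 1) = 90.982324·(cosh(0.905352) − 1) = 39.904895
T_max/T_min = cosh(S/(2a)) = 1.438601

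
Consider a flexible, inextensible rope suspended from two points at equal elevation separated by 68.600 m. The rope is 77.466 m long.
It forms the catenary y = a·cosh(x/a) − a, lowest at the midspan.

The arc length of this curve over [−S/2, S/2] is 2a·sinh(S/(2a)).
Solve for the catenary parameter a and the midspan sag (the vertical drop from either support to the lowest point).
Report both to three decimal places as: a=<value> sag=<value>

seed: a₀ = √(S³/(24(L−S))) = √(68.600³/(24·8.866)) = 38.950828
iter 1: u=0.880597  f(a)=+3.502e-01  f'(a)=-4.915e-01  a ← 38.950828 − (+3.502e-01/-4.915e-01) = 39.663237
iter 2: u=0.864781  f(a)=+9.838e-03  f'(a)=-4.643e-01  a ← 39.663237 − (+9.838e-03/-4.643e-01) = 39.684427
iter 3: u=0.864319  f(a)=+8.263e-06  f'(a)=-4.635e-01  a ← 39.684427 − (+8.263e-06/-4.635e-01) = 39.684445
iter 4: u=0.864318  f(a)=+5.855e-12  f'(a)=-4.635e-01  a ← 39.684445 − (+5.855e-12/-4.635e-01) = 39.684445
converged: |Δa| < 1e-12 after 4 iterations
sag = a·(cosh(S/(2a)) − 1) = 39.684445·(cosh(0.864318) − 1) = 15.769143
T_max/T_min = cosh(S/(2a)) = 1.397363

a=39.684 sag=15.769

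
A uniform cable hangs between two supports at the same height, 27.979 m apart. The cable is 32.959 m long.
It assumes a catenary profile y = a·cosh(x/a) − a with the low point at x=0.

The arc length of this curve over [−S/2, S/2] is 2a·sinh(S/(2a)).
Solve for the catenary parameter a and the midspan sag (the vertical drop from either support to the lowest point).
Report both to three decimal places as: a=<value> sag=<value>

seed: a₀ = √(S³/(24(L−S))) = √(27.979³/(24·4.980)) = 13.537173
iter 1: u=1.033414  f(a)=+2.728e-01  f'(a)=-8.174e-01  a ← 13.537173 − (+2.728e-01/-8.174e-01) = 13.870898
iter 2: u=1.008550  f(a)=+1.041e-02  f'(a)=-7.561e-01  a ← 13.870898 − (+1.041e-02/-7.561e-01) = 13.884671
iter 3: u=1.007550  f(a)=+1.651e-05  f'(a)=-7.537e-01  a ← 13.884671 − (+1.651e-05/-7.537e-01) = 13.884693
iter 4: u=1.007548  f(a)=+4.163e-11  f'(a)=-7.537e-01  a ← 13.884693 − (+4.163e-11/-7.537e-01) = 13.884693
iter 5: u=1.007548  f(a)=+7.105e-15  f'(a)=-7.537e-01  a ← 13.884693 − (+7.105e-15/-7.537e-01) = 13.884693
converged: |Δa| < 1e-12 after 5 iterations
sag = a·(cosh(S/(2a)) − 1) = 13.884693·(cosh(1.007548) − 1) = 7.664289
T_max/T_min = cosh(S/(2a)) = 1.551996

a=13.885 sag=7.664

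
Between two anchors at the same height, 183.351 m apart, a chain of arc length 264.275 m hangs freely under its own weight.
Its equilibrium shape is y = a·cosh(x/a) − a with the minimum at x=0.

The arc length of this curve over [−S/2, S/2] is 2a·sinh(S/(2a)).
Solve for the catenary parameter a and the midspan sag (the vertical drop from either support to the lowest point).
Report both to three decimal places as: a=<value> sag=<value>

seed: a₀ = √(S³/(24(L−S))) = √(183.351³/(24·80.924)) = 56.335303
iter 1: u=1.627319  f(a)=+1.142e+01  f'(a)=-3.709e+00  a ← 56.335303 − (+1.142e+01/-3.709e+00) = 59.412961
iter 2: u=1.543022  f(a)=+1.002e+00  f'(a)=-3.084e+00  a ← 59.412961 − (+1.002e+00/-3.084e+00) = 59.737937
iter 3: u=1.534628  f(a)=+9.368e-03  f'(a)=-3.027e+00  a ← 59.737937 − (+9.368e-03/-3.027e+00) = 59.741033
iter 4: u=1.534548  f(a)=+8.353e-07  f'(a)=-3.026e+00  a ← 59.741033 − (+8.353e-07/-3.026e+00) = 59.741033
iter 5: u=1.534548  f(a)=+0.000e+00  f'(a)=-3.026e+00  a ← 59.741033 − (+0.000e+00/-3.026e+00) = 59.741033
converged: |Δa| < 1e-12 after 5 iterations
sag = a·(cosh(S/(2a)) − 1) = 59.741033·(cosh(1.534548) − 1) = 85.273828
T_max/T_min = cosh(S/(2a)) = 2.427391

a=59.741 sag=85.274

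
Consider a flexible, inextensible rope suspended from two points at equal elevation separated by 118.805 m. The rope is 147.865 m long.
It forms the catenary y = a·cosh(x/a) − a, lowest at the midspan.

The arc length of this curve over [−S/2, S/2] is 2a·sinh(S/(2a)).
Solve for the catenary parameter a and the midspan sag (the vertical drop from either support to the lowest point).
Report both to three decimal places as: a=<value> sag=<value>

seed: a₀ = √(S³/(24(L−S))) = √(118.805³/(24·29.060)) = 49.034150
iter 1: u=1.211452  f(a)=+2.208e+00  f'(a)=-1.369e+00  a ← 49.034150 − (+2.208e+00/-1.369e+00) = 50.647816
iter 2: u=1.172854  f(a)=+1.137e-01  f'(a)=-1.231e+00  a ← 50.647816 − (+1.137e-01/-1.231e+00) = 50.740185
iter 3: u=1.170719  f(a)=+3.376e-04  f'(a)=-1.224e+00  a ← 50.740185 − (+3.376e-04/-1.224e+00) = 50.740461
iter 4: u=1.170713  f(a)=+2.996e-09  f'(a)=-1.224e+00  a ← 50.740461 − (+2.996e-09/-1.224e+00) = 50.740461
iter 5: u=1.170713  f(a)=+0.000e+00  f'(a)=-1.224e+00  a ← 50.740461 − (+0.000e+00/-1.224e+00) = 50.740461
converged: |Δa| < 1e-12 after 5 iterations
sag = a·(cosh(S/(2a)) − 1) = 50.740461·(cosh(1.170713) − 1) = 38.928982
T_max/T_min = cosh(S/(2a)) = 1.767218

a=50.740 sag=38.929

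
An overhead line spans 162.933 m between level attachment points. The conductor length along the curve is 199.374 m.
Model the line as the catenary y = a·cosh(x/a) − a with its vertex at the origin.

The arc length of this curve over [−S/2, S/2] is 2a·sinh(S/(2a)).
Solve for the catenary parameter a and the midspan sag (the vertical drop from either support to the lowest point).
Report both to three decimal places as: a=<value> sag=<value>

seed: a₀ = √(S³/(24(L−S))) = √(162.933³/(24·36.441)) = 70.325498
iter 1: u=1.158421  f(a)=+2.525e+00  f'(a)=-1.182e+00  a ← 70.325498 − (+2.525e+00/-1.182e+00) = 72.460967
iter 2: u=1.124281  f(a)=+1.196e-01  f'(a)=-1.073e+00  a ← 72.460967 − (+1.196e-01/-1.073e+00) = 72.572424
iter 3: u=1.122554  f(a)=+2.976e-04  f'(a)=-1.067e+00  a ← 72.572424 − (+2.976e-04/-1.067e+00) = 72.572703
iter 4: u=1.122550  f(a)=+1.855e-09  f'(a)=-1.067e+00  a ← 72.572703 − (+1.855e-09/-1.067e+00) = 72.572703
iter 5: u=1.122550  f(a)=-2.842e-14  f'(a)=-1.067e+00  a ← 72.572703 − (-2.842e-14/-1.067e+00) = 72.572703
converged: |Δa| < 1e-12 after 5 iterations
sag = a·(cosh(S/(2a)) − 1) = 72.572703·(cosh(1.122550) − 1) = 50.732995
T_max/T_min = cosh(S/(2a)) = 1.699064

a=72.573 sag=50.733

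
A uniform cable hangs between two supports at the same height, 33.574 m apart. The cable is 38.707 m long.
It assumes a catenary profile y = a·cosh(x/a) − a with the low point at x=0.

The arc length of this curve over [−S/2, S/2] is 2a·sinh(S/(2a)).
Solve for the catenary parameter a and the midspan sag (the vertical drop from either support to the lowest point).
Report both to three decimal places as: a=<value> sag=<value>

seed: a₀ = √(S³/(24(L−S))) = √(33.574³/(24·5.133)) = 17.527234
iter 1: u=0.957767  f(a)=+2.406e-01  f'(a)=-6.412e-01  a ← 17.527234 − (+2.406e-01/-6.412e-01) = 17.902505
iter 2: u=0.937690  f(a)=+7.945e-03  f'(a)=-5.995e-01  a ← 17.902505 − (+7.945e-03/-5.995e-01) = 17.915758
iter 3: u=0.936996  f(a)=+9.318e-06  f'(a)=-5.981e-01  a ← 17.915758 − (+9.318e-06/-5.981e-01) = 17.915773
iter 4: u=0.936996  f(a)=+1.285e-11  f'(a)=-5.981e-01  a ← 17.915773 − (+1.285e-11/-5.981e-01) = 17.915773
iter 5: u=0.936996  f(a)=+0.000e+00  f'(a)=-5.981e-01  a ← 17.915773 − (+0.000e+00/-5.981e-01) = 17.915773
converged: |Δa| < 1e-12 after 5 iterations
sag = a·(cosh(S/(2a)) − 1) = 17.915773·(cosh(0.936996) − 1) = 8.457184
T_max/T_min = cosh(S/(2a)) = 1.472052

a=17.916 sag=8.457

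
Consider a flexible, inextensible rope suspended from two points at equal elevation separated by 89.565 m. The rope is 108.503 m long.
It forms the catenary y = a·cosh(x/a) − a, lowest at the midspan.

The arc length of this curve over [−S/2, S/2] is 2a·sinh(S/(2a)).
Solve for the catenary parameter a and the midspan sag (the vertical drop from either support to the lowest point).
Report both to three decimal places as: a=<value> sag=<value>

a=40.963 sag=27.016

seed: a₀ = √(S³/(24(L−S))) = √(89.565³/(24·18.938)) = 39.758942
iter 1: u=1.126350  f(a)=+1.238e+00  f'(a)=-1.079e+00  a ← 39.758942 − (+1.238e+00/-1.079e+00) = 40.906404
iter 2: u=1.094755  f(a)=+5.563e-02  f'(a)=-9.841e-01  a ← 40.906404 − (+5.563e-02/-9.841e-01) = 40.962929
iter 3: u=1.093245  f(a)=+1.240e-04  f'(a)=-9.797e-01  a ← 40.962929 − (+1.240e-04/-9.797e-01) = 40.963055
iter 4: u=1.093241  f(a)=+6.186e-10  f'(a)=-9.797e-01  a ← 40.963055 − (+6.186e-10/-9.797e-01) = 40.963055
iter 5: u=1.093241  f(a)=+0.000e+00  f'(a)=-9.797e-01  a ← 40.963055 − (+0.000e+00/-9.797e-01) = 40.963055
converged: |Δa| < 1e-12 after 5 iterations
sag = a·(cosh(S/(2a)) − 1) = 40.963055·(cosh(1.093241) − 1) = 27.016332
T_max/T_min = cosh(S/(2a)) = 1.659529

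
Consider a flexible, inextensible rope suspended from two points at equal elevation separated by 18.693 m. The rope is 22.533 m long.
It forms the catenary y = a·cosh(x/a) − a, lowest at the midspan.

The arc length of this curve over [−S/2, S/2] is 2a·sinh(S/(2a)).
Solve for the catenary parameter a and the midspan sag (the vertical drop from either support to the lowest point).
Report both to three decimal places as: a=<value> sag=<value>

seed: a₀ = √(S³/(24(L−S))) = √(18.693³/(24·3.840)) = 8.418743
iter 1: u=1.110201  f(a)=+2.437e-01  f'(a)=-1.030e+00  a ← 8.418743 − (+2.437e-01/-1.030e+00) = 8.655416
iter 2: u=1.079844  f(a)=+1.066e-02  f'(a)=-9.415e-01  a ← 8.655416 − (+1.066e-02/-9.415e-01) = 8.666733
iter 3: u=1.078434  f(a)=+2.243e-05  f'(a)=-9.375e-01  a ← 8.666733 − (+2.243e-05/-9.375e-01) = 8.666757
iter 4: u=1.078431  f(a)=+9.984e-11  f'(a)=-9.375e-01  a ← 8.666757 − (+9.984e-11/-9.375e-01) = 8.666757
iter 5: u=1.078431  f(a)=+0.000e+00  f'(a)=-9.375e-01  a ← 8.666757 − (+0.000e+00/-9.375e-01) = 8.666757
converged: |Δa| < 1e-12 after 5 iterations
sag = a·(cosh(S/(2a)) − 1) = 8.666757·(cosh(1.078431) − 1) = 5.547556
T_max/T_min = cosh(S/(2a)) = 1.640096

a=8.667 sag=5.548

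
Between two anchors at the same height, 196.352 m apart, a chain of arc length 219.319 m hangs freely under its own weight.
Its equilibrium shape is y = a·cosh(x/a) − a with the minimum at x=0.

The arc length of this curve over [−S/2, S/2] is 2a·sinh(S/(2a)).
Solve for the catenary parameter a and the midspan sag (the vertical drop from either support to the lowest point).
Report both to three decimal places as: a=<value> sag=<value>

seed: a₀ = √(S³/(24(L−S))) = √(196.352³/(24·22.967)) = 117.191264
iter 1: u=0.837742  f(a)=+8.195e-01  f'(a)=-4.202e-01  a ← 117.191264 − (+8.195e-01/-4.202e-01) = 119.141749
iter 2: u=0.824027  f(a)=+2.091e-02  f'(a)=-3.990e-01  a ← 119.141749 − (+2.091e-02/-3.990e-01) = 119.194153
iter 3: u=0.823665  f(a)=+1.440e-05  f'(a)=-3.984e-01  a ← 119.194153 − (+1.440e-05/-3.984e-01) = 119.194189
iter 4: u=0.823664  f(a)=+6.850e-12  f'(a)=-3.984e-01  a ← 119.194189 − (+6.850e-12/-3.984e-01) = 119.194189
converged: |Δa| < 1e-12 after 4 iterations
sag = a·(cosh(S/(2a)) − 1) = 119.194189·(cosh(0.823664) − 1) = 42.770192
T_max/T_min = cosh(S/(2a)) = 1.358828

a=119.194 sag=42.770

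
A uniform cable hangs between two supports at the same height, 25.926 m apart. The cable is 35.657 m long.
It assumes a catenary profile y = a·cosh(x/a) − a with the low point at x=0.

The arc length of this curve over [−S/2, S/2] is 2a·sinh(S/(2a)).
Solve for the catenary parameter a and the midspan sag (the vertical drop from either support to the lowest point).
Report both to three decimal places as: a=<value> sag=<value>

a=9.088 sag=10.923

seed: a₀ = √(S³/(24(L−S))) = √(25.926³/(24·9.731)) = 8.638114
iter 1: u=1.500675  f(a)=+1.156e+00  f'(a)=-2.803e+00  a ← 8.638114 − (+1.156e+00/-2.803e+00) = 9.050657
iter 2: u=1.432272  f(a)=+8.800e-02  f'(a)=-2.391e+00  a ← 9.050657 − (+8.800e-02/-2.391e+00) = 9.087458
iter 3: u=1.426471  f(a)=+6.024e-04  f'(a)=-2.359e+00  a ← 9.087458 − (+6.024e-04/-2.359e+00) = 9.087714
iter 4: u=1.426431  f(a)=+2.866e-08  f'(a)=-2.358e+00  a ← 9.087714 − (+2.866e-08/-2.358e+00) = 9.087714
iter 5: u=1.426431  f(a)=+0.000e+00  f'(a)=-2.358e+00  a ← 9.087714 − (+0.000e+00/-2.358e+00) = 9.087714
converged: |Δa| < 1e-12 after 5 iterations
sag = a·(cosh(S/(2a)) − 1) = 9.087714·(cosh(1.426431) − 1) = 10.923332
T_max/T_min = cosh(S/(2a)) = 2.201989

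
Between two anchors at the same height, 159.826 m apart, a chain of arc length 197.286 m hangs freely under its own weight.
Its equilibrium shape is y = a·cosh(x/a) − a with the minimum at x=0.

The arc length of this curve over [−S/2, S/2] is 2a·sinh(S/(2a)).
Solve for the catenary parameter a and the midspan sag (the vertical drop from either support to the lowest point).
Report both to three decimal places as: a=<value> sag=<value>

a=69.640 sag=51.109

seed: a₀ = √(S³/(24(L−S))) = √(159.826³/(24·37.460)) = 67.387856
iter 1: u=1.185866  f(a)=+2.724e+00  f'(a)=-1.276e+00  a ← 67.387856 − (+2.724e+00/-1.276e+00) = 69.522272
iter 2: u=1.149459  f(a)=+1.348e-01  f'(a)=-1.153e+00  a ← 69.522272 − (+1.348e-01/-1.153e+00) = 69.639185
iter 3: u=1.147529  f(a)=+3.679e-04  f'(a)=-1.146e+00  a ← 69.639185 − (+3.679e-04/-1.146e+00) = 69.639506
iter 4: u=1.147524  f(a)=+2.759e-09  f'(a)=-1.146e+00  a ← 69.639506 − (+2.759e-09/-1.146e+00) = 69.639506
iter 5: u=1.147524  f(a)=-5.684e-14  f'(a)=-1.146e+00  a ← 69.639506 − (-5.684e-14/-1.146e+00) = 69.639506
converged: |Δa| < 1e-12 after 5 iterations
sag = a·(cosh(S/(2a)) − 1) = 69.639506·(cosh(1.147524) − 1) = 51.108588
T_max/T_min = cosh(S/(2a)) = 1.733902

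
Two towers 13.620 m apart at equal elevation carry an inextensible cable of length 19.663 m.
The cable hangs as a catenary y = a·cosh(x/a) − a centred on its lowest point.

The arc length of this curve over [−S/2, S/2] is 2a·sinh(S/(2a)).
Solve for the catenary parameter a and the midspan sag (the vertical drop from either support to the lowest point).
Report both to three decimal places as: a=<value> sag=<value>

seed: a₀ = √(S³/(24(L−S))) = √(13.620³/(24·6.043)) = 4.173820
iter 1: u=1.631599  f(a)=+8.573e-01  f'(a)=-3.744e+00  a ← 4.173820 − (+8.573e-01/-3.744e+00) = 4.402821
iter 2: u=1.546736  f(a)=+7.561e-02  f'(a)=-3.110e+00  a ← 4.402821 − (+7.561e-02/-3.110e+00) = 4.427134
iter 3: u=1.538241  f(a)=+7.138e-04  f'(a)=-3.051e+00  a ← 4.427134 − (+7.138e-04/-3.051e+00) = 4.427368
iter 4: u=1.538160  f(a)=+6.496e-08  f'(a)=-3.051e+00  a ← 4.427368 − (+6.496e-08/-3.051e+00) = 4.427368
iter 5: u=1.538160  f(a)=+0.000e+00  f'(a)=-3.051e+00  a ← 4.427368 − (+0.000e+00/-3.051e+00) = 4.427368
converged: |Δa| < 1e-12 after 5 iterations
sag = a·(cosh(S/(2a)) − 1) = 4.427368·(cosh(1.538160) − 1) = 6.355024
T_max/T_min = cosh(S/(2a)) = 2.435396

a=4.427 sag=6.355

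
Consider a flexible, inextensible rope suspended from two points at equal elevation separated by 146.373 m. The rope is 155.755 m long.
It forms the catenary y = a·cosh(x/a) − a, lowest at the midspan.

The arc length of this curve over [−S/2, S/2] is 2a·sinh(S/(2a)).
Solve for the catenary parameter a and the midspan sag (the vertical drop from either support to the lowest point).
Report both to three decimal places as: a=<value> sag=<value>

a=119.133 sag=23.196

seed: a₀ = √(S³/(24(L−S))) = √(146.373³/(24·9.382)) = 118.015249
iter 1: u=0.620144  f(a)=+1.821e-01  f'(a)=-1.652e-01  a ← 118.015249 − (+1.821e-01/-1.652e-01) = 119.117377
iter 2: u=0.614407  f(a)=+2.582e-03  f'(a)=-1.605e-01  a ← 119.117377 − (+2.582e-03/-1.605e-01) = 119.133460
iter 3: u=0.614324  f(a)=+5.358e-07  f'(a)=-1.605e-01  a ← 119.133460 − (+5.358e-07/-1.605e-01) = 119.133463
iter 4: u=0.614324  f(a)=+2.842e-14  f'(a)=-1.605e-01  a ← 119.133463 − (+2.842e-14/-1.605e-01) = 119.133463
converged: |Δa| < 1e-12 after 4 iterations
sag = a·(cosh(S/(2a)) − 1) = 119.133463·(cosh(0.614324) − 1) = 23.196038
T_max/T_min = cosh(S/(2a)) = 1.194706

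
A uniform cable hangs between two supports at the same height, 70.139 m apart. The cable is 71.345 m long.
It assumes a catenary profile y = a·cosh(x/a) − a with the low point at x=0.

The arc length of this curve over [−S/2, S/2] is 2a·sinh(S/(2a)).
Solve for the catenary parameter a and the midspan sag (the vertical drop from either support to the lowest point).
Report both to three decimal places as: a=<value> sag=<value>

seed: a₀ = √(S³/(24(L−S))) = √(70.139³/(24·1.206)) = 109.184271
iter 1: u=0.321196  f(a)=+6.236e-03  f'(a)=-2.232e-02  a ← 109.184271 − (+6.236e-03/-2.232e-02) = 109.463675
iter 2: u=0.320376  f(a)=+2.402e-05  f'(a)=-2.215e-02  a ← 109.463675 − (+2.402e-05/-2.215e-02) = 109.464759
iter 3: u=0.320373  f(a)=+3.594e-10  f'(a)=-2.215e-02  a ← 109.464759 − (+3.594e-10/-2.215e-02) = 109.464759
iter 4: u=0.320373  f(a)=+0.000e+00  f'(a)=-2.215e-02  a ← 109.464759 − (+0.000e+00/-2.215e-02) = 109.464759
converged: |Δa| < 1e-12 after 4 iterations
sag = a·(cosh(S/(2a)) − 1) = 109.464759·(cosh(0.320373) − 1) = 5.665866
T_max/T_min = cosh(S/(2a)) = 1.051760

a=109.465 sag=5.666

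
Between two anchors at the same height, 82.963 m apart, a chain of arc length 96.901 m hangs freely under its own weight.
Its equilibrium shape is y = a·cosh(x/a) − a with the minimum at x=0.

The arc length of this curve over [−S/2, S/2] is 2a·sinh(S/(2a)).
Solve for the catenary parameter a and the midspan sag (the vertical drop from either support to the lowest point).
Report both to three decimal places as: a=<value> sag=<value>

seed: a₀ = √(S³/(24(L−S))) = √(82.963³/(24·13.938)) = 41.316243
iter 1: u=1.004000  f(a)=+7.196e-01  f'(a)=-7.452e-01  a ← 41.316243 − (+7.196e-01/-7.452e-01) = 42.281864
iter 2: u=0.981071  f(a)=+2.600e-02  f'(a)=-6.922e-01  a ← 42.281864 − (+2.600e-02/-6.922e-01) = 42.319423
iter 3: u=0.980200  f(a)=+3.676e-05  f'(a)=-6.903e-01  a ← 42.319423 − (+3.676e-05/-6.903e-01) = 42.319476
iter 4: u=0.980199  f(a)=+7.371e-11  f'(a)=-6.903e-01  a ← 42.319476 − (+7.371e-11/-6.903e-01) = 42.319476
iter 5: u=0.980199  f(a)=+0.000e+00  f'(a)=-6.903e-01  a ← 42.319476 − (+0.000e+00/-6.903e-01) = 42.319476
converged: |Δa| < 1e-12 after 5 iterations
sag = a·(cosh(S/(2a)) − 1) = 42.319476·(cosh(0.980199) − 1) = 22.010836
T_max/T_min = cosh(S/(2a)) = 1.520111

a=42.319 sag=22.011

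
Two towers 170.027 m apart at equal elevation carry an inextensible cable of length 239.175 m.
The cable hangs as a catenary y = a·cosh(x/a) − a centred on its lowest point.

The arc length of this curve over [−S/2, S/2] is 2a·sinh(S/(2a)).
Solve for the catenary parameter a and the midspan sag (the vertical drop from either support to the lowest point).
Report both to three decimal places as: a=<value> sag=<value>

seed: a₀ = √(S³/(24(L−S))) = √(170.027³/(24·69.148)) = 54.422866
iter 1: u=1.562092  f(a)=+8.944e+00  f'(a)=-3.218e+00  a ← 54.422866 − (+8.944e+00/-3.218e+00) = 57.202329
iter 2: u=1.486189  f(a)=+7.308e-01  f'(a)=-2.712e+00  a ← 57.202329 − (+7.308e-01/-2.712e+00) = 57.471854
iter 3: u=1.479220  f(a)=+5.839e-03  f'(a)=-2.668e+00  a ← 57.471854 − (+5.839e-03/-2.668e+00) = 57.474043
iter 4: u=1.479163  f(a)=+3.794e-07  f'(a)=-2.668e+00  a ← 57.474043 − (+3.794e-07/-2.668e+00) = 57.474043
iter 5: u=1.479163  f(a)=-2.842e-14  f'(a)=-2.668e+00  a ← 57.474043 − (-2.842e-14/-2.668e+00) = 57.474043
converged: |Δa| < 1e-12 after 5 iterations
sag = a·(cosh(S/(2a)) − 1) = 57.474043·(cosh(1.479163) − 1) = 75.207666
T_max/T_min = cosh(S/(2a)) = 2.308550

a=57.474 sag=75.208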